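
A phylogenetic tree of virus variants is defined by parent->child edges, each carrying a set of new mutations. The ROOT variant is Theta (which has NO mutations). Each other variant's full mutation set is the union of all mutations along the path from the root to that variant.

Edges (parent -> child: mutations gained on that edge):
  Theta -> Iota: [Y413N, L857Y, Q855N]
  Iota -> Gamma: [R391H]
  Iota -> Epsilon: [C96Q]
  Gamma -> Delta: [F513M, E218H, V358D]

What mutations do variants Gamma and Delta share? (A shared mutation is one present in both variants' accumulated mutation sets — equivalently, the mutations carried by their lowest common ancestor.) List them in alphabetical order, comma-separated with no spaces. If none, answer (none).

Answer: L857Y,Q855N,R391H,Y413N

Derivation:
Accumulating mutations along path to Gamma:
  At Theta: gained [] -> total []
  At Iota: gained ['Y413N', 'L857Y', 'Q855N'] -> total ['L857Y', 'Q855N', 'Y413N']
  At Gamma: gained ['R391H'] -> total ['L857Y', 'Q855N', 'R391H', 'Y413N']
Mutations(Gamma) = ['L857Y', 'Q855N', 'R391H', 'Y413N']
Accumulating mutations along path to Delta:
  At Theta: gained [] -> total []
  At Iota: gained ['Y413N', 'L857Y', 'Q855N'] -> total ['L857Y', 'Q855N', 'Y413N']
  At Gamma: gained ['R391H'] -> total ['L857Y', 'Q855N', 'R391H', 'Y413N']
  At Delta: gained ['F513M', 'E218H', 'V358D'] -> total ['E218H', 'F513M', 'L857Y', 'Q855N', 'R391H', 'V358D', 'Y413N']
Mutations(Delta) = ['E218H', 'F513M', 'L857Y', 'Q855N', 'R391H', 'V358D', 'Y413N']
Intersection: ['L857Y', 'Q855N', 'R391H', 'Y413N'] ∩ ['E218H', 'F513M', 'L857Y', 'Q855N', 'R391H', 'V358D', 'Y413N'] = ['L857Y', 'Q855N', 'R391H', 'Y413N']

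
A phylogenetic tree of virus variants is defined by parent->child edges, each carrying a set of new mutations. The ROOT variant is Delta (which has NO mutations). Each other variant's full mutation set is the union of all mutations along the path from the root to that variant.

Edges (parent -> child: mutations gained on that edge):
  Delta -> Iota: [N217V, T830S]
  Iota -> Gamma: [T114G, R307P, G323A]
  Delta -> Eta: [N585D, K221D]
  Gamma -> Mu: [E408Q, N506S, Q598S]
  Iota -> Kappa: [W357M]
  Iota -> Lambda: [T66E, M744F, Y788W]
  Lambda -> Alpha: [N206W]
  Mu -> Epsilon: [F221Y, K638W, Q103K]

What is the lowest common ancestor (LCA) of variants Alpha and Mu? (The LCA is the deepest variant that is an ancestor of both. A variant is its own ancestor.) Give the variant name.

Path from root to Alpha: Delta -> Iota -> Lambda -> Alpha
  ancestors of Alpha: {Delta, Iota, Lambda, Alpha}
Path from root to Mu: Delta -> Iota -> Gamma -> Mu
  ancestors of Mu: {Delta, Iota, Gamma, Mu}
Common ancestors: {Delta, Iota}
Walk up from Mu: Mu (not in ancestors of Alpha), Gamma (not in ancestors of Alpha), Iota (in ancestors of Alpha), Delta (in ancestors of Alpha)
Deepest common ancestor (LCA) = Iota

Answer: Iota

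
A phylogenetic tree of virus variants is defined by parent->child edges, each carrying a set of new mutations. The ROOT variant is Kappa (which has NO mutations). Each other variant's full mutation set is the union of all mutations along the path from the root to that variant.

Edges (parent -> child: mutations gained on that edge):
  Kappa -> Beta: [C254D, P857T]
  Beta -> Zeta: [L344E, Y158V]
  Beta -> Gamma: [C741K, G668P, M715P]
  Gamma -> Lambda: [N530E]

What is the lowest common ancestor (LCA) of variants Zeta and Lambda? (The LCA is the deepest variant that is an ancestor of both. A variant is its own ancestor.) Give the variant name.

Path from root to Zeta: Kappa -> Beta -> Zeta
  ancestors of Zeta: {Kappa, Beta, Zeta}
Path from root to Lambda: Kappa -> Beta -> Gamma -> Lambda
  ancestors of Lambda: {Kappa, Beta, Gamma, Lambda}
Common ancestors: {Kappa, Beta}
Walk up from Lambda: Lambda (not in ancestors of Zeta), Gamma (not in ancestors of Zeta), Beta (in ancestors of Zeta), Kappa (in ancestors of Zeta)
Deepest common ancestor (LCA) = Beta

Answer: Beta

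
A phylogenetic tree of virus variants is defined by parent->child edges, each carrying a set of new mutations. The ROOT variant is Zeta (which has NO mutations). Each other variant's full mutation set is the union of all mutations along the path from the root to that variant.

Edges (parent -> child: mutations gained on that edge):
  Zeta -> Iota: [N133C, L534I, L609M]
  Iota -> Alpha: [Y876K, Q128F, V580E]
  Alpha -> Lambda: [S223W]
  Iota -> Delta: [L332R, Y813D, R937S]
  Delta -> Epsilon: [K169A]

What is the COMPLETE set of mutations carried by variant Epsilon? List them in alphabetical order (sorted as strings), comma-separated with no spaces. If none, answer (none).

At Zeta: gained [] -> total []
At Iota: gained ['N133C', 'L534I', 'L609M'] -> total ['L534I', 'L609M', 'N133C']
At Delta: gained ['L332R', 'Y813D', 'R937S'] -> total ['L332R', 'L534I', 'L609M', 'N133C', 'R937S', 'Y813D']
At Epsilon: gained ['K169A'] -> total ['K169A', 'L332R', 'L534I', 'L609M', 'N133C', 'R937S', 'Y813D']

Answer: K169A,L332R,L534I,L609M,N133C,R937S,Y813D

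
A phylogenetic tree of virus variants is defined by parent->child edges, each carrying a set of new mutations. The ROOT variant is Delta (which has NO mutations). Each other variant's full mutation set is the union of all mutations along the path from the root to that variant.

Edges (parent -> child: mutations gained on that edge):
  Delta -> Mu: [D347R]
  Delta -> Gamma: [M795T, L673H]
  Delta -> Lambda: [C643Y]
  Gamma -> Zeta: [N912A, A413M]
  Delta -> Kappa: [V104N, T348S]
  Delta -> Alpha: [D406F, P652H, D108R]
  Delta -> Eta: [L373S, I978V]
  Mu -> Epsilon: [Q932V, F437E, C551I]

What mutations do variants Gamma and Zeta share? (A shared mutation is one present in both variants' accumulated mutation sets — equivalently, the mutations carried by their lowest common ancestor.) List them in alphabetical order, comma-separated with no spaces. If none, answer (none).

Answer: L673H,M795T

Derivation:
Accumulating mutations along path to Gamma:
  At Delta: gained [] -> total []
  At Gamma: gained ['M795T', 'L673H'] -> total ['L673H', 'M795T']
Mutations(Gamma) = ['L673H', 'M795T']
Accumulating mutations along path to Zeta:
  At Delta: gained [] -> total []
  At Gamma: gained ['M795T', 'L673H'] -> total ['L673H', 'M795T']
  At Zeta: gained ['N912A', 'A413M'] -> total ['A413M', 'L673H', 'M795T', 'N912A']
Mutations(Zeta) = ['A413M', 'L673H', 'M795T', 'N912A']
Intersection: ['L673H', 'M795T'] ∩ ['A413M', 'L673H', 'M795T', 'N912A'] = ['L673H', 'M795T']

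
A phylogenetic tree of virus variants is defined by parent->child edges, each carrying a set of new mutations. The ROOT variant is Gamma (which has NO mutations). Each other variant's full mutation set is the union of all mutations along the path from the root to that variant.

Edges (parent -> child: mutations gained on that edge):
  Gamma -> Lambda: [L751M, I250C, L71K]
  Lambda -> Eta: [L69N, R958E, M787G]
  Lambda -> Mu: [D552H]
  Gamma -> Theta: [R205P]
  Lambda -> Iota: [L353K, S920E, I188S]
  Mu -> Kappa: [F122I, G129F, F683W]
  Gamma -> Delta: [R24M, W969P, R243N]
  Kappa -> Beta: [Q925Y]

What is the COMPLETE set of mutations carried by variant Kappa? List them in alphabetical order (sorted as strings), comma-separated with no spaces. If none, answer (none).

Answer: D552H,F122I,F683W,G129F,I250C,L71K,L751M

Derivation:
At Gamma: gained [] -> total []
At Lambda: gained ['L751M', 'I250C', 'L71K'] -> total ['I250C', 'L71K', 'L751M']
At Mu: gained ['D552H'] -> total ['D552H', 'I250C', 'L71K', 'L751M']
At Kappa: gained ['F122I', 'G129F', 'F683W'] -> total ['D552H', 'F122I', 'F683W', 'G129F', 'I250C', 'L71K', 'L751M']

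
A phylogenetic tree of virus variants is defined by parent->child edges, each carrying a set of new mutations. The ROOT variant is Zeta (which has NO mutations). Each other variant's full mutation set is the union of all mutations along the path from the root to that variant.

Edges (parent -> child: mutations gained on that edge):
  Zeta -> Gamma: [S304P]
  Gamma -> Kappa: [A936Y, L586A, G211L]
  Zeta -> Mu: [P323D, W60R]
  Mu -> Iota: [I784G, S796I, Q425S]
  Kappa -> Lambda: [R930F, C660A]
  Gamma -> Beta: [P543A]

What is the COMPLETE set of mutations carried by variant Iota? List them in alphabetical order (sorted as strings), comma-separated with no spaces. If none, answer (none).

Answer: I784G,P323D,Q425S,S796I,W60R

Derivation:
At Zeta: gained [] -> total []
At Mu: gained ['P323D', 'W60R'] -> total ['P323D', 'W60R']
At Iota: gained ['I784G', 'S796I', 'Q425S'] -> total ['I784G', 'P323D', 'Q425S', 'S796I', 'W60R']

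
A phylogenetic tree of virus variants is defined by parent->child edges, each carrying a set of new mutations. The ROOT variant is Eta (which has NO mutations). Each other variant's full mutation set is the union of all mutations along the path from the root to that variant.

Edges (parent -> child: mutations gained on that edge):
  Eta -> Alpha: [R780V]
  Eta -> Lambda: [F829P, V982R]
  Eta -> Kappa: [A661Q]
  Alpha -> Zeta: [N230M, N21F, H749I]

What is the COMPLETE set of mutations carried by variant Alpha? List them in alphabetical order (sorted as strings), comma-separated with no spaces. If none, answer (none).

Answer: R780V

Derivation:
At Eta: gained [] -> total []
At Alpha: gained ['R780V'] -> total ['R780V']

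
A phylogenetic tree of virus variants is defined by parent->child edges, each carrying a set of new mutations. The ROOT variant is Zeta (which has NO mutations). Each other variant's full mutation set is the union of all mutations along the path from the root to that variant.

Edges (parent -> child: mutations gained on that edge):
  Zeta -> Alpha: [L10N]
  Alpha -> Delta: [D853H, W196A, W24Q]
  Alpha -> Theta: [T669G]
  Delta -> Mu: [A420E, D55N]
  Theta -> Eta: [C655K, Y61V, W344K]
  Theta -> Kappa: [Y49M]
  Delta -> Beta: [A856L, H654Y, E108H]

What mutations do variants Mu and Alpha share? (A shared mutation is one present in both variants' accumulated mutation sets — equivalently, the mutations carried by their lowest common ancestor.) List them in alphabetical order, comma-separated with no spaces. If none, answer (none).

Answer: L10N

Derivation:
Accumulating mutations along path to Mu:
  At Zeta: gained [] -> total []
  At Alpha: gained ['L10N'] -> total ['L10N']
  At Delta: gained ['D853H', 'W196A', 'W24Q'] -> total ['D853H', 'L10N', 'W196A', 'W24Q']
  At Mu: gained ['A420E', 'D55N'] -> total ['A420E', 'D55N', 'D853H', 'L10N', 'W196A', 'W24Q']
Mutations(Mu) = ['A420E', 'D55N', 'D853H', 'L10N', 'W196A', 'W24Q']
Accumulating mutations along path to Alpha:
  At Zeta: gained [] -> total []
  At Alpha: gained ['L10N'] -> total ['L10N']
Mutations(Alpha) = ['L10N']
Intersection: ['A420E', 'D55N', 'D853H', 'L10N', 'W196A', 'W24Q'] ∩ ['L10N'] = ['L10N']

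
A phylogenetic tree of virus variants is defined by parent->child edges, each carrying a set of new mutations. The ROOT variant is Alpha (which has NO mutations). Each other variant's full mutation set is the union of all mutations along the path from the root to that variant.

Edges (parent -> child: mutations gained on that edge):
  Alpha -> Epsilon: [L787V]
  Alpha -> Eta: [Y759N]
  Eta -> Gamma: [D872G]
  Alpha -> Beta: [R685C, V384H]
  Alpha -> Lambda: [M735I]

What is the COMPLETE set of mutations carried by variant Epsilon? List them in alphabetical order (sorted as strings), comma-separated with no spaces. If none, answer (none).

Answer: L787V

Derivation:
At Alpha: gained [] -> total []
At Epsilon: gained ['L787V'] -> total ['L787V']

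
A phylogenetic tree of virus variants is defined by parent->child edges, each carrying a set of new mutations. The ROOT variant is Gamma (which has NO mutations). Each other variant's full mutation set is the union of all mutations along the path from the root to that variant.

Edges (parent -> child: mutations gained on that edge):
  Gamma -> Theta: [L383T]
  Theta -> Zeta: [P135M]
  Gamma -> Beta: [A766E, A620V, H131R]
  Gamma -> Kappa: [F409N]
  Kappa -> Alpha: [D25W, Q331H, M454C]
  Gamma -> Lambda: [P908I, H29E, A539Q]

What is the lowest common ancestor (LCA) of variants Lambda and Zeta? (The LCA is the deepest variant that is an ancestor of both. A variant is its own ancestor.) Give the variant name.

Answer: Gamma

Derivation:
Path from root to Lambda: Gamma -> Lambda
  ancestors of Lambda: {Gamma, Lambda}
Path from root to Zeta: Gamma -> Theta -> Zeta
  ancestors of Zeta: {Gamma, Theta, Zeta}
Common ancestors: {Gamma}
Walk up from Zeta: Zeta (not in ancestors of Lambda), Theta (not in ancestors of Lambda), Gamma (in ancestors of Lambda)
Deepest common ancestor (LCA) = Gamma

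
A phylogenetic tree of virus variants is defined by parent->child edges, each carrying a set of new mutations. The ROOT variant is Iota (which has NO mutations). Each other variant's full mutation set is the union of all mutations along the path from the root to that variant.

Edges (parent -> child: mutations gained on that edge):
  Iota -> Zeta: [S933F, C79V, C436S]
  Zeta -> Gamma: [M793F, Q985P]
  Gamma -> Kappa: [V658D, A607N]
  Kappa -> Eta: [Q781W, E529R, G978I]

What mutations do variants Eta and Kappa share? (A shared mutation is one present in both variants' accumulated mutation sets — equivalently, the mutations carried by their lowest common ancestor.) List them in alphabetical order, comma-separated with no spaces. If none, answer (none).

Accumulating mutations along path to Eta:
  At Iota: gained [] -> total []
  At Zeta: gained ['S933F', 'C79V', 'C436S'] -> total ['C436S', 'C79V', 'S933F']
  At Gamma: gained ['M793F', 'Q985P'] -> total ['C436S', 'C79V', 'M793F', 'Q985P', 'S933F']
  At Kappa: gained ['V658D', 'A607N'] -> total ['A607N', 'C436S', 'C79V', 'M793F', 'Q985P', 'S933F', 'V658D']
  At Eta: gained ['Q781W', 'E529R', 'G978I'] -> total ['A607N', 'C436S', 'C79V', 'E529R', 'G978I', 'M793F', 'Q781W', 'Q985P', 'S933F', 'V658D']
Mutations(Eta) = ['A607N', 'C436S', 'C79V', 'E529R', 'G978I', 'M793F', 'Q781W', 'Q985P', 'S933F', 'V658D']
Accumulating mutations along path to Kappa:
  At Iota: gained [] -> total []
  At Zeta: gained ['S933F', 'C79V', 'C436S'] -> total ['C436S', 'C79V', 'S933F']
  At Gamma: gained ['M793F', 'Q985P'] -> total ['C436S', 'C79V', 'M793F', 'Q985P', 'S933F']
  At Kappa: gained ['V658D', 'A607N'] -> total ['A607N', 'C436S', 'C79V', 'M793F', 'Q985P', 'S933F', 'V658D']
Mutations(Kappa) = ['A607N', 'C436S', 'C79V', 'M793F', 'Q985P', 'S933F', 'V658D']
Intersection: ['A607N', 'C436S', 'C79V', 'E529R', 'G978I', 'M793F', 'Q781W', 'Q985P', 'S933F', 'V658D'] ∩ ['A607N', 'C436S', 'C79V', 'M793F', 'Q985P', 'S933F', 'V658D'] = ['A607N', 'C436S', 'C79V', 'M793F', 'Q985P', 'S933F', 'V658D']

Answer: A607N,C436S,C79V,M793F,Q985P,S933F,V658D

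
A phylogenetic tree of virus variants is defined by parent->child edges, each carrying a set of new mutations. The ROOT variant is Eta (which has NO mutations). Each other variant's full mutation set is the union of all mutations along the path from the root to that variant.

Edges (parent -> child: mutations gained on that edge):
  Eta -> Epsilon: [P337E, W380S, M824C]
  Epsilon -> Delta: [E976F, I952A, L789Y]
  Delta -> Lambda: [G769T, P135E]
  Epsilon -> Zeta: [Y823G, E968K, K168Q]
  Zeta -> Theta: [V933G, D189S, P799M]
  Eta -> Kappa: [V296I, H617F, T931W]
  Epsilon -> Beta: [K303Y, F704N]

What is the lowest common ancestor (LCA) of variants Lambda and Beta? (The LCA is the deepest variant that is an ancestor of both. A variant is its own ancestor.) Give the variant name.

Path from root to Lambda: Eta -> Epsilon -> Delta -> Lambda
  ancestors of Lambda: {Eta, Epsilon, Delta, Lambda}
Path from root to Beta: Eta -> Epsilon -> Beta
  ancestors of Beta: {Eta, Epsilon, Beta}
Common ancestors: {Eta, Epsilon}
Walk up from Beta: Beta (not in ancestors of Lambda), Epsilon (in ancestors of Lambda), Eta (in ancestors of Lambda)
Deepest common ancestor (LCA) = Epsilon

Answer: Epsilon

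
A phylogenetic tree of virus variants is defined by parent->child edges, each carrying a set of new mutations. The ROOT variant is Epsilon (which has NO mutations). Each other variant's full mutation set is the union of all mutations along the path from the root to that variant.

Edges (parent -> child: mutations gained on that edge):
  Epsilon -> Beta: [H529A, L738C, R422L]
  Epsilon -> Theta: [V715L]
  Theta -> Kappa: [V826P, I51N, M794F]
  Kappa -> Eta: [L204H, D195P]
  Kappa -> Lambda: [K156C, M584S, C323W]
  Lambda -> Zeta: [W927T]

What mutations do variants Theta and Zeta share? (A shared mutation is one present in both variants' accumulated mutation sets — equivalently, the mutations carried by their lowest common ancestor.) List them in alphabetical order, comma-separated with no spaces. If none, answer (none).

Answer: V715L

Derivation:
Accumulating mutations along path to Theta:
  At Epsilon: gained [] -> total []
  At Theta: gained ['V715L'] -> total ['V715L']
Mutations(Theta) = ['V715L']
Accumulating mutations along path to Zeta:
  At Epsilon: gained [] -> total []
  At Theta: gained ['V715L'] -> total ['V715L']
  At Kappa: gained ['V826P', 'I51N', 'M794F'] -> total ['I51N', 'M794F', 'V715L', 'V826P']
  At Lambda: gained ['K156C', 'M584S', 'C323W'] -> total ['C323W', 'I51N', 'K156C', 'M584S', 'M794F', 'V715L', 'V826P']
  At Zeta: gained ['W927T'] -> total ['C323W', 'I51N', 'K156C', 'M584S', 'M794F', 'V715L', 'V826P', 'W927T']
Mutations(Zeta) = ['C323W', 'I51N', 'K156C', 'M584S', 'M794F', 'V715L', 'V826P', 'W927T']
Intersection: ['V715L'] ∩ ['C323W', 'I51N', 'K156C', 'M584S', 'M794F', 'V715L', 'V826P', 'W927T'] = ['V715L']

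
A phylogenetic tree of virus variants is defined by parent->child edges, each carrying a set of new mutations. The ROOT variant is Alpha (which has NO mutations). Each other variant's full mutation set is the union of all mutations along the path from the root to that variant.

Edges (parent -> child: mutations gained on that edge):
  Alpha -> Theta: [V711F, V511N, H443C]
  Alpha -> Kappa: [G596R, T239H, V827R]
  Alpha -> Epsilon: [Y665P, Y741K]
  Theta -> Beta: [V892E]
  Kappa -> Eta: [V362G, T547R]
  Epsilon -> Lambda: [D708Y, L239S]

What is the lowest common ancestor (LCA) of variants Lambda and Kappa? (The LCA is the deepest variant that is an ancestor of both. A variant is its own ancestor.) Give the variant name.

Answer: Alpha

Derivation:
Path from root to Lambda: Alpha -> Epsilon -> Lambda
  ancestors of Lambda: {Alpha, Epsilon, Lambda}
Path from root to Kappa: Alpha -> Kappa
  ancestors of Kappa: {Alpha, Kappa}
Common ancestors: {Alpha}
Walk up from Kappa: Kappa (not in ancestors of Lambda), Alpha (in ancestors of Lambda)
Deepest common ancestor (LCA) = Alpha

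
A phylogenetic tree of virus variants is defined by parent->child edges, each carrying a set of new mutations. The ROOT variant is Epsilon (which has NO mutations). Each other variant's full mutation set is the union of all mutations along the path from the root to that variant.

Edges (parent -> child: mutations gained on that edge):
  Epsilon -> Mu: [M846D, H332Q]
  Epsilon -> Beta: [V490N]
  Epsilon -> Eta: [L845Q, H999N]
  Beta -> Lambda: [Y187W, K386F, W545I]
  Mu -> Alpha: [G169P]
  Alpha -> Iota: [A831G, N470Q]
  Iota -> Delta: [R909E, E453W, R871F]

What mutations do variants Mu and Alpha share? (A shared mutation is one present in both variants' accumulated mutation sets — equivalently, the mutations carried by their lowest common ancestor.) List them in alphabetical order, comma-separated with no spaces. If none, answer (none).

Accumulating mutations along path to Mu:
  At Epsilon: gained [] -> total []
  At Mu: gained ['M846D', 'H332Q'] -> total ['H332Q', 'M846D']
Mutations(Mu) = ['H332Q', 'M846D']
Accumulating mutations along path to Alpha:
  At Epsilon: gained [] -> total []
  At Mu: gained ['M846D', 'H332Q'] -> total ['H332Q', 'M846D']
  At Alpha: gained ['G169P'] -> total ['G169P', 'H332Q', 'M846D']
Mutations(Alpha) = ['G169P', 'H332Q', 'M846D']
Intersection: ['H332Q', 'M846D'] ∩ ['G169P', 'H332Q', 'M846D'] = ['H332Q', 'M846D']

Answer: H332Q,M846D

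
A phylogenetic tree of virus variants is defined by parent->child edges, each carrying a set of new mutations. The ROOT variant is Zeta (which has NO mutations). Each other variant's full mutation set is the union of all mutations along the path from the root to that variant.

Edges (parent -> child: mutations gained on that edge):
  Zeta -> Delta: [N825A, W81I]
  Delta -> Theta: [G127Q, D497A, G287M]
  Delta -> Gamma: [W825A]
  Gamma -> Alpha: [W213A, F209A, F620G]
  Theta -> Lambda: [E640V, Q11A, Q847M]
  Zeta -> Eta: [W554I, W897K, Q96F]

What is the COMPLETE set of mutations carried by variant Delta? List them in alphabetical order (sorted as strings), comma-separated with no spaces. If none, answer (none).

Answer: N825A,W81I

Derivation:
At Zeta: gained [] -> total []
At Delta: gained ['N825A', 'W81I'] -> total ['N825A', 'W81I']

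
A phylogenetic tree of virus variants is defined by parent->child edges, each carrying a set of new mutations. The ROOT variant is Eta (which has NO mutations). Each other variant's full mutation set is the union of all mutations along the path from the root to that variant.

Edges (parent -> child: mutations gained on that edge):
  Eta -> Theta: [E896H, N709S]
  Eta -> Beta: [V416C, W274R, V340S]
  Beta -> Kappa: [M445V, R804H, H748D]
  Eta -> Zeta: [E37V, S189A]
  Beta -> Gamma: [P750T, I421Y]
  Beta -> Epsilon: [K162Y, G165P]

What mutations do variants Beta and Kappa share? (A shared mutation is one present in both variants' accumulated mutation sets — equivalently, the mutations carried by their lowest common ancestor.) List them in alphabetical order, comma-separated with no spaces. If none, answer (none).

Accumulating mutations along path to Beta:
  At Eta: gained [] -> total []
  At Beta: gained ['V416C', 'W274R', 'V340S'] -> total ['V340S', 'V416C', 'W274R']
Mutations(Beta) = ['V340S', 'V416C', 'W274R']
Accumulating mutations along path to Kappa:
  At Eta: gained [] -> total []
  At Beta: gained ['V416C', 'W274R', 'V340S'] -> total ['V340S', 'V416C', 'W274R']
  At Kappa: gained ['M445V', 'R804H', 'H748D'] -> total ['H748D', 'M445V', 'R804H', 'V340S', 'V416C', 'W274R']
Mutations(Kappa) = ['H748D', 'M445V', 'R804H', 'V340S', 'V416C', 'W274R']
Intersection: ['V340S', 'V416C', 'W274R'] ∩ ['H748D', 'M445V', 'R804H', 'V340S', 'V416C', 'W274R'] = ['V340S', 'V416C', 'W274R']

Answer: V340S,V416C,W274R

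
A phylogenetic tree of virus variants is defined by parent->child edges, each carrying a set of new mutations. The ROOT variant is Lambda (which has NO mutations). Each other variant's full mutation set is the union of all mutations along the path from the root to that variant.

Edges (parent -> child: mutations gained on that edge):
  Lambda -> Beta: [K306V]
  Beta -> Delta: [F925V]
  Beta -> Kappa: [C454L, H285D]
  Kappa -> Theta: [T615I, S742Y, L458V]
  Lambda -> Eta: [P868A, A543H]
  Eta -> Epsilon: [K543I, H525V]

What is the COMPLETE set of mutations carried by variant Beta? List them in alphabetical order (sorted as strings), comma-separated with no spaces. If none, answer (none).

Answer: K306V

Derivation:
At Lambda: gained [] -> total []
At Beta: gained ['K306V'] -> total ['K306V']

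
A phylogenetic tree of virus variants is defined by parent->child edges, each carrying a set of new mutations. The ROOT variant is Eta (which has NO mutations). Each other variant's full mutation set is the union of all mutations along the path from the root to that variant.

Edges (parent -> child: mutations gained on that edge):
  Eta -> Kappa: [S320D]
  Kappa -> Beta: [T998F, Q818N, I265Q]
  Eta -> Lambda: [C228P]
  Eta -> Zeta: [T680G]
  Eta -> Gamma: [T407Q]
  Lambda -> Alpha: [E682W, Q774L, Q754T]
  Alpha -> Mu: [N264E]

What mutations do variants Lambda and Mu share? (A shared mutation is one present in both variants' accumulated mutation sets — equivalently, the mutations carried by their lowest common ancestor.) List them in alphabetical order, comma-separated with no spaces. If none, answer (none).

Accumulating mutations along path to Lambda:
  At Eta: gained [] -> total []
  At Lambda: gained ['C228P'] -> total ['C228P']
Mutations(Lambda) = ['C228P']
Accumulating mutations along path to Mu:
  At Eta: gained [] -> total []
  At Lambda: gained ['C228P'] -> total ['C228P']
  At Alpha: gained ['E682W', 'Q774L', 'Q754T'] -> total ['C228P', 'E682W', 'Q754T', 'Q774L']
  At Mu: gained ['N264E'] -> total ['C228P', 'E682W', 'N264E', 'Q754T', 'Q774L']
Mutations(Mu) = ['C228P', 'E682W', 'N264E', 'Q754T', 'Q774L']
Intersection: ['C228P'] ∩ ['C228P', 'E682W', 'N264E', 'Q754T', 'Q774L'] = ['C228P']

Answer: C228P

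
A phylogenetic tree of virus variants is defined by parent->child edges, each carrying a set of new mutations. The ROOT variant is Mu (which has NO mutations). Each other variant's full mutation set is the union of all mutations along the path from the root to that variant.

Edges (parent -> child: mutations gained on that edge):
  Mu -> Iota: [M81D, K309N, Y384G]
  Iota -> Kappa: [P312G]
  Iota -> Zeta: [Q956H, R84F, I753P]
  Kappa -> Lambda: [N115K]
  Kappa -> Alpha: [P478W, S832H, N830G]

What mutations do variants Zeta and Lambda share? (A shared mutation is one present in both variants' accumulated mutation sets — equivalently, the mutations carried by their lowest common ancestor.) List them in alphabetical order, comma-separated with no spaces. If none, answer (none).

Answer: K309N,M81D,Y384G

Derivation:
Accumulating mutations along path to Zeta:
  At Mu: gained [] -> total []
  At Iota: gained ['M81D', 'K309N', 'Y384G'] -> total ['K309N', 'M81D', 'Y384G']
  At Zeta: gained ['Q956H', 'R84F', 'I753P'] -> total ['I753P', 'K309N', 'M81D', 'Q956H', 'R84F', 'Y384G']
Mutations(Zeta) = ['I753P', 'K309N', 'M81D', 'Q956H', 'R84F', 'Y384G']
Accumulating mutations along path to Lambda:
  At Mu: gained [] -> total []
  At Iota: gained ['M81D', 'K309N', 'Y384G'] -> total ['K309N', 'M81D', 'Y384G']
  At Kappa: gained ['P312G'] -> total ['K309N', 'M81D', 'P312G', 'Y384G']
  At Lambda: gained ['N115K'] -> total ['K309N', 'M81D', 'N115K', 'P312G', 'Y384G']
Mutations(Lambda) = ['K309N', 'M81D', 'N115K', 'P312G', 'Y384G']
Intersection: ['I753P', 'K309N', 'M81D', 'Q956H', 'R84F', 'Y384G'] ∩ ['K309N', 'M81D', 'N115K', 'P312G', 'Y384G'] = ['K309N', 'M81D', 'Y384G']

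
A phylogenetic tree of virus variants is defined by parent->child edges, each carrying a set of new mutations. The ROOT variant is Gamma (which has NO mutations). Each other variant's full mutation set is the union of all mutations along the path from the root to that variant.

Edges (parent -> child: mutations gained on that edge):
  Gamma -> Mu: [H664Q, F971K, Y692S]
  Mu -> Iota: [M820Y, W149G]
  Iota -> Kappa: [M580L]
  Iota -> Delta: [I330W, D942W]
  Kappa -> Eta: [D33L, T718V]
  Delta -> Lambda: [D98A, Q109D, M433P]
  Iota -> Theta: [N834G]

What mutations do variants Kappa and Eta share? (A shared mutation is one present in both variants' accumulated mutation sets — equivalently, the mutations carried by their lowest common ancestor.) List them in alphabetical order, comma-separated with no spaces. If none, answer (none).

Accumulating mutations along path to Kappa:
  At Gamma: gained [] -> total []
  At Mu: gained ['H664Q', 'F971K', 'Y692S'] -> total ['F971K', 'H664Q', 'Y692S']
  At Iota: gained ['M820Y', 'W149G'] -> total ['F971K', 'H664Q', 'M820Y', 'W149G', 'Y692S']
  At Kappa: gained ['M580L'] -> total ['F971K', 'H664Q', 'M580L', 'M820Y', 'W149G', 'Y692S']
Mutations(Kappa) = ['F971K', 'H664Q', 'M580L', 'M820Y', 'W149G', 'Y692S']
Accumulating mutations along path to Eta:
  At Gamma: gained [] -> total []
  At Mu: gained ['H664Q', 'F971K', 'Y692S'] -> total ['F971K', 'H664Q', 'Y692S']
  At Iota: gained ['M820Y', 'W149G'] -> total ['F971K', 'H664Q', 'M820Y', 'W149G', 'Y692S']
  At Kappa: gained ['M580L'] -> total ['F971K', 'H664Q', 'M580L', 'M820Y', 'W149G', 'Y692S']
  At Eta: gained ['D33L', 'T718V'] -> total ['D33L', 'F971K', 'H664Q', 'M580L', 'M820Y', 'T718V', 'W149G', 'Y692S']
Mutations(Eta) = ['D33L', 'F971K', 'H664Q', 'M580L', 'M820Y', 'T718V', 'W149G', 'Y692S']
Intersection: ['F971K', 'H664Q', 'M580L', 'M820Y', 'W149G', 'Y692S'] ∩ ['D33L', 'F971K', 'H664Q', 'M580L', 'M820Y', 'T718V', 'W149G', 'Y692S'] = ['F971K', 'H664Q', 'M580L', 'M820Y', 'W149G', 'Y692S']

Answer: F971K,H664Q,M580L,M820Y,W149G,Y692S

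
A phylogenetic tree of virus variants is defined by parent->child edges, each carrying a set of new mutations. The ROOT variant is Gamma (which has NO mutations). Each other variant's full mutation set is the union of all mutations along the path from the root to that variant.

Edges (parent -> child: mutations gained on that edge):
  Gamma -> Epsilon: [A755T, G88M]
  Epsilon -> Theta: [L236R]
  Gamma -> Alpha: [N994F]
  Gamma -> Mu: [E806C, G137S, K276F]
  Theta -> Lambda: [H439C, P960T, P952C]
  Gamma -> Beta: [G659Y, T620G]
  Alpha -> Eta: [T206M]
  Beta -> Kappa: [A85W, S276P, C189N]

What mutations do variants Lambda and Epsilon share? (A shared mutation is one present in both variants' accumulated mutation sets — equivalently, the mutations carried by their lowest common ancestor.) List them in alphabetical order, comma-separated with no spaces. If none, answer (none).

Accumulating mutations along path to Lambda:
  At Gamma: gained [] -> total []
  At Epsilon: gained ['A755T', 'G88M'] -> total ['A755T', 'G88M']
  At Theta: gained ['L236R'] -> total ['A755T', 'G88M', 'L236R']
  At Lambda: gained ['H439C', 'P960T', 'P952C'] -> total ['A755T', 'G88M', 'H439C', 'L236R', 'P952C', 'P960T']
Mutations(Lambda) = ['A755T', 'G88M', 'H439C', 'L236R', 'P952C', 'P960T']
Accumulating mutations along path to Epsilon:
  At Gamma: gained [] -> total []
  At Epsilon: gained ['A755T', 'G88M'] -> total ['A755T', 'G88M']
Mutations(Epsilon) = ['A755T', 'G88M']
Intersection: ['A755T', 'G88M', 'H439C', 'L236R', 'P952C', 'P960T'] ∩ ['A755T', 'G88M'] = ['A755T', 'G88M']

Answer: A755T,G88M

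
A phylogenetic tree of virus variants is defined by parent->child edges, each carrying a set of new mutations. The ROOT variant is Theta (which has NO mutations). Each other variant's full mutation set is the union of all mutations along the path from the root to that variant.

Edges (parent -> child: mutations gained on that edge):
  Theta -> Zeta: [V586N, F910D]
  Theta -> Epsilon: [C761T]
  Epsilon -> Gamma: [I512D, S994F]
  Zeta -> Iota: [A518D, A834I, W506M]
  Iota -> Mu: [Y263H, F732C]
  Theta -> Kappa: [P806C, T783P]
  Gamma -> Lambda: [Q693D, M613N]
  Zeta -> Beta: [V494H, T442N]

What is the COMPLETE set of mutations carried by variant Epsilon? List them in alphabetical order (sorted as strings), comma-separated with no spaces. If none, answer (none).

Answer: C761T

Derivation:
At Theta: gained [] -> total []
At Epsilon: gained ['C761T'] -> total ['C761T']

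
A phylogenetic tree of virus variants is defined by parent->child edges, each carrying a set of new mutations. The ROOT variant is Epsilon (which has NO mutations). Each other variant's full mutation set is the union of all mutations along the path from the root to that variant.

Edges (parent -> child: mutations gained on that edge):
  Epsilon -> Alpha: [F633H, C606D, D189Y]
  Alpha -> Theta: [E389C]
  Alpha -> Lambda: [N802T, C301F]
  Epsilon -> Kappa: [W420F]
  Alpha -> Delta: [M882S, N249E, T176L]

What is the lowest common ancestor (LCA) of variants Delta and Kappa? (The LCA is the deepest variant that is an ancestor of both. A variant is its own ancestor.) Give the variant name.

Answer: Epsilon

Derivation:
Path from root to Delta: Epsilon -> Alpha -> Delta
  ancestors of Delta: {Epsilon, Alpha, Delta}
Path from root to Kappa: Epsilon -> Kappa
  ancestors of Kappa: {Epsilon, Kappa}
Common ancestors: {Epsilon}
Walk up from Kappa: Kappa (not in ancestors of Delta), Epsilon (in ancestors of Delta)
Deepest common ancestor (LCA) = Epsilon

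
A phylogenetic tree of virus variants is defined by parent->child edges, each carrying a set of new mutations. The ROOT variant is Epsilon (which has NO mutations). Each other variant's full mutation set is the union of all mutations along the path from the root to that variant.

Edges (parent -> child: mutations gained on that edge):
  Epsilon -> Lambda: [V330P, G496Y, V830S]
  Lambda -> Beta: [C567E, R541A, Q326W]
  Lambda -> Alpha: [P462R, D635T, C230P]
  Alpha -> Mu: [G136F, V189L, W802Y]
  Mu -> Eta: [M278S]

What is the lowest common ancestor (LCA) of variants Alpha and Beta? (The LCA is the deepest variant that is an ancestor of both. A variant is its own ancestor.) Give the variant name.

Answer: Lambda

Derivation:
Path from root to Alpha: Epsilon -> Lambda -> Alpha
  ancestors of Alpha: {Epsilon, Lambda, Alpha}
Path from root to Beta: Epsilon -> Lambda -> Beta
  ancestors of Beta: {Epsilon, Lambda, Beta}
Common ancestors: {Epsilon, Lambda}
Walk up from Beta: Beta (not in ancestors of Alpha), Lambda (in ancestors of Alpha), Epsilon (in ancestors of Alpha)
Deepest common ancestor (LCA) = Lambda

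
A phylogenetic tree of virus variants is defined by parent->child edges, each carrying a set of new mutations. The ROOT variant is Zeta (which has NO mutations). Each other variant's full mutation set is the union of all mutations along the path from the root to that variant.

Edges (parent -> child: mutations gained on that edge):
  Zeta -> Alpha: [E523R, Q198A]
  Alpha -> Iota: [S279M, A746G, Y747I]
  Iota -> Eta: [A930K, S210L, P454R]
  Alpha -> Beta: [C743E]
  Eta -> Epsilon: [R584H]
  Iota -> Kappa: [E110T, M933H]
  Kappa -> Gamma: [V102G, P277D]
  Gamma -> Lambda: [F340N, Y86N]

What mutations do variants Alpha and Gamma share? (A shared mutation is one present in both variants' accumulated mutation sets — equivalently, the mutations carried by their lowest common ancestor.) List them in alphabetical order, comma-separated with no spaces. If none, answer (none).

Answer: E523R,Q198A

Derivation:
Accumulating mutations along path to Alpha:
  At Zeta: gained [] -> total []
  At Alpha: gained ['E523R', 'Q198A'] -> total ['E523R', 'Q198A']
Mutations(Alpha) = ['E523R', 'Q198A']
Accumulating mutations along path to Gamma:
  At Zeta: gained [] -> total []
  At Alpha: gained ['E523R', 'Q198A'] -> total ['E523R', 'Q198A']
  At Iota: gained ['S279M', 'A746G', 'Y747I'] -> total ['A746G', 'E523R', 'Q198A', 'S279M', 'Y747I']
  At Kappa: gained ['E110T', 'M933H'] -> total ['A746G', 'E110T', 'E523R', 'M933H', 'Q198A', 'S279M', 'Y747I']
  At Gamma: gained ['V102G', 'P277D'] -> total ['A746G', 'E110T', 'E523R', 'M933H', 'P277D', 'Q198A', 'S279M', 'V102G', 'Y747I']
Mutations(Gamma) = ['A746G', 'E110T', 'E523R', 'M933H', 'P277D', 'Q198A', 'S279M', 'V102G', 'Y747I']
Intersection: ['E523R', 'Q198A'] ∩ ['A746G', 'E110T', 'E523R', 'M933H', 'P277D', 'Q198A', 'S279M', 'V102G', 'Y747I'] = ['E523R', 'Q198A']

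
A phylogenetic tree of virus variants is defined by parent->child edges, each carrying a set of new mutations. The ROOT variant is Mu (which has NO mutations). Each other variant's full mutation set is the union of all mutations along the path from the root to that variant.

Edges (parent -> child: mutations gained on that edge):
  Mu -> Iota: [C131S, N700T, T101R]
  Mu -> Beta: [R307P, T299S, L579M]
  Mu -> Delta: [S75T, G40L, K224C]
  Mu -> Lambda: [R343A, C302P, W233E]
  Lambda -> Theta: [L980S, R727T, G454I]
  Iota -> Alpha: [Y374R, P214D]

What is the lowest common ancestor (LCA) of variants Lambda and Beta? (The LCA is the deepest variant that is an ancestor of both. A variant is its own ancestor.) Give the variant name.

Answer: Mu

Derivation:
Path from root to Lambda: Mu -> Lambda
  ancestors of Lambda: {Mu, Lambda}
Path from root to Beta: Mu -> Beta
  ancestors of Beta: {Mu, Beta}
Common ancestors: {Mu}
Walk up from Beta: Beta (not in ancestors of Lambda), Mu (in ancestors of Lambda)
Deepest common ancestor (LCA) = Mu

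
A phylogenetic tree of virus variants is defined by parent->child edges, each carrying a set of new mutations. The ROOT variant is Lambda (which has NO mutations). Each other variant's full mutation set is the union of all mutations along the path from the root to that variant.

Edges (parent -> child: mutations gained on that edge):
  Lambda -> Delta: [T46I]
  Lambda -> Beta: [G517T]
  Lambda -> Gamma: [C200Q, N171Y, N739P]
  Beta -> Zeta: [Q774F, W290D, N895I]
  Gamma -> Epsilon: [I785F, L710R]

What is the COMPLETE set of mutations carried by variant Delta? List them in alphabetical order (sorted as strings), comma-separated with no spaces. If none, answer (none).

Answer: T46I

Derivation:
At Lambda: gained [] -> total []
At Delta: gained ['T46I'] -> total ['T46I']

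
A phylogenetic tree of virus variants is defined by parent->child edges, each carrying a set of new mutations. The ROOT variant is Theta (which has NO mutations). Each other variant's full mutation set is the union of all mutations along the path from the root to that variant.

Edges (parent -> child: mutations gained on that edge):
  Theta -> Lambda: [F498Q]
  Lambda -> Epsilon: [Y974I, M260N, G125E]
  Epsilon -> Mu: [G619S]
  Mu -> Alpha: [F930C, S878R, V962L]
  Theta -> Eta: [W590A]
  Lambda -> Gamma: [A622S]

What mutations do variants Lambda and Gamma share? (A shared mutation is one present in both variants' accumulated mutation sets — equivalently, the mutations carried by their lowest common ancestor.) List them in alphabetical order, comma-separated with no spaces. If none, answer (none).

Answer: F498Q

Derivation:
Accumulating mutations along path to Lambda:
  At Theta: gained [] -> total []
  At Lambda: gained ['F498Q'] -> total ['F498Q']
Mutations(Lambda) = ['F498Q']
Accumulating mutations along path to Gamma:
  At Theta: gained [] -> total []
  At Lambda: gained ['F498Q'] -> total ['F498Q']
  At Gamma: gained ['A622S'] -> total ['A622S', 'F498Q']
Mutations(Gamma) = ['A622S', 'F498Q']
Intersection: ['F498Q'] ∩ ['A622S', 'F498Q'] = ['F498Q']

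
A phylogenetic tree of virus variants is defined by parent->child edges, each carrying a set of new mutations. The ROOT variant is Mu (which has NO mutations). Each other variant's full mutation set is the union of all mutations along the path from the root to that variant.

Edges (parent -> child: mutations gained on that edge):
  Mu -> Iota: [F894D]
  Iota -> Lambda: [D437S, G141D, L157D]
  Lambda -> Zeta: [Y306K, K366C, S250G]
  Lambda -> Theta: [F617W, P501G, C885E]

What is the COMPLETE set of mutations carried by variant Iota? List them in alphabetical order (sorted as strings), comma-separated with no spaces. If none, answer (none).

At Mu: gained [] -> total []
At Iota: gained ['F894D'] -> total ['F894D']

Answer: F894D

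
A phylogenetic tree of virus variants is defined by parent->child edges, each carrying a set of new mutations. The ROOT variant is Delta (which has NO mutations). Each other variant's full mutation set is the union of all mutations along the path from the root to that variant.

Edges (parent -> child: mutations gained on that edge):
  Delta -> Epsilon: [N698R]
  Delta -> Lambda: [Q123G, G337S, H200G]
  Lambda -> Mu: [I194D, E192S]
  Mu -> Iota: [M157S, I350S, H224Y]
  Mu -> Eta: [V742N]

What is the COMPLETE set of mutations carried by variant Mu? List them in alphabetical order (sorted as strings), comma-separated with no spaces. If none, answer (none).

Answer: E192S,G337S,H200G,I194D,Q123G

Derivation:
At Delta: gained [] -> total []
At Lambda: gained ['Q123G', 'G337S', 'H200G'] -> total ['G337S', 'H200G', 'Q123G']
At Mu: gained ['I194D', 'E192S'] -> total ['E192S', 'G337S', 'H200G', 'I194D', 'Q123G']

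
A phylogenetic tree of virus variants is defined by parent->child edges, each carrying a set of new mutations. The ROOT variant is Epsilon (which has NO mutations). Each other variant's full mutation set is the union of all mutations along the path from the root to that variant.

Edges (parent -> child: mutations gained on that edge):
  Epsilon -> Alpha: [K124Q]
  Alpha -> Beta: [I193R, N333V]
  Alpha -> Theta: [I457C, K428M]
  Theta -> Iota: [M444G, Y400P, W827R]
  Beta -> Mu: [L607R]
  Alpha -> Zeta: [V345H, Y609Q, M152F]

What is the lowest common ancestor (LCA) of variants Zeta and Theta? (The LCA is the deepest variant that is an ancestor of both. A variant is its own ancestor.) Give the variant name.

Answer: Alpha

Derivation:
Path from root to Zeta: Epsilon -> Alpha -> Zeta
  ancestors of Zeta: {Epsilon, Alpha, Zeta}
Path from root to Theta: Epsilon -> Alpha -> Theta
  ancestors of Theta: {Epsilon, Alpha, Theta}
Common ancestors: {Epsilon, Alpha}
Walk up from Theta: Theta (not in ancestors of Zeta), Alpha (in ancestors of Zeta), Epsilon (in ancestors of Zeta)
Deepest common ancestor (LCA) = Alpha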